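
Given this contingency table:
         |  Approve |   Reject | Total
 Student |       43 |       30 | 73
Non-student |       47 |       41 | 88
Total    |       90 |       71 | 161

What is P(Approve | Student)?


P(Approve | Student) = 43/(43+30) = 43/73

P(Approve|Student) = 43/73 ≈ 58.90%


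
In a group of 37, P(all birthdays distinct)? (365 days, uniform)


P(all different) = Π(365-i)/365 for i=0..36
= (365/365)×(364/365)×...×(329/365)
= 0.151266

P ≈ 0.1513 ≈ 15.13%


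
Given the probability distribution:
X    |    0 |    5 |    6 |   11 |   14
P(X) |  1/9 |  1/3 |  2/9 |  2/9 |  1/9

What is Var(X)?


E[X] = 7
E[X²] = 65
Var(X) = E[X²] - (E[X])² = 65 - 49 = 16

Var(X) = 16 ≈ 16.0000


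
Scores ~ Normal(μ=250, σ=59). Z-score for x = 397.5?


z = (x - μ)/σ = (397.5 - 250)/59 = 2.5

z = 2.5


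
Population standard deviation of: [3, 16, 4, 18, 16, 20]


Mean = 77/6
  (3-77/6)²=3481/36
  (16-77/6)²=361/36
  (4-77/6)²=2809/36
  (18-77/6)²=961/36
  (16-77/6)²=361/36
  (20-77/6)²=1849/36
Σ(x-μ)² = 1637/6
σ² = (1637/6)/6 = 1637/36

σ = √(1637/36) ≈ 6.7433


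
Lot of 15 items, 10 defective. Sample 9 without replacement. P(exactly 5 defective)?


Hypergeometric: C(10,5)×C(5,4)/C(15,9)
= 252×5/5005 = 36/143

P(X=5) = 36/143 ≈ 25.17%


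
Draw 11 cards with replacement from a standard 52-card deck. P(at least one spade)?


P(not a spade) = 39/52 = 3/4
P(none in 11 draws) = (3/4)^11 = 177147/4194304
P(≥1 spade) = 1 - 177147/4194304 = 4017157/4194304

P = 4017157/4194304 ≈ 95.78%


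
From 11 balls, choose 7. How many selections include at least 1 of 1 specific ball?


Complement: C(11,7) - C(10,7) = 330 - 120 = 210

210


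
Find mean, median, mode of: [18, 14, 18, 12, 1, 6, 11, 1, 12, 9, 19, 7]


Sorted: [1, 1, 6, 7, 9, 11, 12, 12, 14, 18, 18, 19]
Mean = 128/12 = 32/3
Median = 23/2
Freq: {18: 2, 14: 1, 12: 2, 1: 2, 6: 1, 11: 1, 9: 1, 19: 1, 7: 1}
Mode: [1, 12, 18]

Mean=32/3, Median=23/2, Mode=[1, 12, 18]


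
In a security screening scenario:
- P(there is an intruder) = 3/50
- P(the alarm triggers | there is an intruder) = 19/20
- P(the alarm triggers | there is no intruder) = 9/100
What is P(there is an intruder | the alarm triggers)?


Using Bayes' theorem:
P(A|B) = P(B|A)·P(A) / P(B)

P(the alarm triggers) = 19/20 × 3/50 + 9/100 × 47/50
= 57/1000 + 423/5000 = 177/1250

P(there is an intruder|the alarm triggers) = (57/1000) / (177/1250) = 95/236

P(there is an intruder|the alarm triggers) = 95/236 ≈ 40.25%


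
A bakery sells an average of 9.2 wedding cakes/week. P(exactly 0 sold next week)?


Poisson(λ=9.2): P(X=0) = e^(-λ)×λ^k/k!
= e^(-9.2) × 9.2^0 / 0!
≈ 0.0001010394018 × 1 / 1 ≈ 0.000101

P(X=0) ≈ 0.000101 ≈ 0.01%


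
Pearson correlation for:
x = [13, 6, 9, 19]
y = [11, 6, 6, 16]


n=4, Σx=47, Σy=39, Σxy=537, Σx²=647, Σy²=449
r = (4×537 - 47×39)/√((4×647 - 47²)(4×449 - 39²))
= 315/√(379×275) = 315/√104225 ≈ 315/322.8390 ≈ 0.9757

r ≈ 0.9757


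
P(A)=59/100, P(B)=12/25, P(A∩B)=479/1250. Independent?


P(A)×P(B) = 177/625
P(A∩B) = 479/1250
Not equal → NOT independent

No, not independent


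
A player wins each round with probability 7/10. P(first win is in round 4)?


Geometric: P(X=4) = (1-p)^(k-1)×p = (3/10)^3×7/10 = 189/10000

P(X=4) = 189/10000 ≈ 1.89%


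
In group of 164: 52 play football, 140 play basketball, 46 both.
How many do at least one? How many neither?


|A∪B| = 52+140-46 = 146
Neither = 164-146 = 18

At least one: 146; Neither: 18


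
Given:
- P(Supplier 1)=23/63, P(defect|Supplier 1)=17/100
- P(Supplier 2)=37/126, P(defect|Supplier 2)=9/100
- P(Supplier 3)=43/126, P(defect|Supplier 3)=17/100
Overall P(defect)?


P(B) = Σ P(B|Aᵢ)×P(Aᵢ)
  17/100×23/63 = 391/6300
  9/100×37/126 = 37/1400
  17/100×43/126 = 731/12600
Sum = 923/6300

P(defect) = 923/6300 ≈ 14.65%


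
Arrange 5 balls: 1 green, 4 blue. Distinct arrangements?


5!/(1!×4!) = 5

5


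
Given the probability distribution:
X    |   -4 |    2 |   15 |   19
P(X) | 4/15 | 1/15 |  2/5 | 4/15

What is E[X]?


E[X] = Σ x·P(X=x)
= (-4)×(4/15) + (2)×(1/15) + (15)×(2/5) + (19)×(4/15)
= 152/15

E[X] = 152/15


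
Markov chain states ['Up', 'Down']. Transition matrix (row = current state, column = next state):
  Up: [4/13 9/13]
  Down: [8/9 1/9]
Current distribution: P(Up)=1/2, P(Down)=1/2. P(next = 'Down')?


P(next=Down) = Σᵢ P(now=i)×P(i→Down)
= 1/2×9/13 + 1/2×1/9
= 9/26 + 1/18 = 47/117

P = 47/117 ≈ 0.4017


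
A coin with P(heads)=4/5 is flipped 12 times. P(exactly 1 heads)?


Binomial: P(X=1) = C(12,1)×p^1×(1-p)^11
= 12 × 4/5 × 1/48828125 = 48/244140625

P(X=1) = 48/244140625 ≈ 0.00%


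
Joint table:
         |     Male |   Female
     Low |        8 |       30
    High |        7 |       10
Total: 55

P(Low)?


P(Low) = (8+30)/55 = 38/55

P(Low) = 38/55 ≈ 69.09%


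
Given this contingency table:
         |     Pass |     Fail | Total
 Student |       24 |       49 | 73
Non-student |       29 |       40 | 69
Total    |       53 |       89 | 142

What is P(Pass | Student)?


P(Pass | Student) = 24/(24+49) = 24/73

P(Pass|Student) = 24/73 ≈ 32.88%


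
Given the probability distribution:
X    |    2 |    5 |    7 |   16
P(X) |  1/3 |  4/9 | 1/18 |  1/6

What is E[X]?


E[X] = Σ x·P(X=x)
= (2)×(1/3) + (5)×(4/9) + (7)×(1/18) + (16)×(1/6)
= 107/18

E[X] = 107/18


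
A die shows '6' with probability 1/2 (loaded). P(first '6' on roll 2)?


Geometric: P(X=2) = (1-p)^(k-1)×p = (1/2)^1×1/2 = 1/4

P(X=2) = 1/4 ≈ 25.00%


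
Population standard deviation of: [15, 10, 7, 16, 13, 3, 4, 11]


Mean = 79/8
  (15-79/8)²=1681/64
  (10-79/8)²=1/64
  (7-79/8)²=529/64
  (16-79/8)²=2401/64
  (13-79/8)²=625/64
  (3-79/8)²=3025/64
  (4-79/8)²=2209/64
  (11-79/8)²=81/64
Σ(x-μ)² = 1319/8
σ² = (1319/8)/8 = 1319/64

σ = √(1319/64) ≈ 4.5398


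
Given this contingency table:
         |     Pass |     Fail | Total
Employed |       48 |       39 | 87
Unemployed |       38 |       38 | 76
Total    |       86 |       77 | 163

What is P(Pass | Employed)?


P(Pass | Employed) = 48/(48+39) = 48/87 = 16/29

P(Pass|Employed) = 16/29 ≈ 55.17%


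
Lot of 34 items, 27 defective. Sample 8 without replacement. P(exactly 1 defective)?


Hypergeometric: C(27,1)×C(7,7)/C(34,8)
= 27×1/18156204 = 1/672452

P(X=1) = 1/672452 ≈ 0.00%


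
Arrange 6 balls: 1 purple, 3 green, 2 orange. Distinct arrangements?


6!/(1!×3!×2!) = 60

60


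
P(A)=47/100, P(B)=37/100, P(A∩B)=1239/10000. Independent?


P(A)×P(B) = 1739/10000
P(A∩B) = 1239/10000
Not equal → NOT independent

No, not independent


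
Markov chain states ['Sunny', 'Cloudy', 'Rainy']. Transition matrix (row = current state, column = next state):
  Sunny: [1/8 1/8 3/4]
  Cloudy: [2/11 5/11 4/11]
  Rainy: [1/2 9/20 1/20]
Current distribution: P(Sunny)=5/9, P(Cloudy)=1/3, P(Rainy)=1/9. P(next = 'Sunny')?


P(next=Sunny) = Σᵢ P(now=i)×P(i→Sunny)
= 5/9×1/8 + 1/3×2/11 + 1/9×1/2
= 5/72 + 2/33 + 1/18 = 49/264

P = 49/264 ≈ 0.1856


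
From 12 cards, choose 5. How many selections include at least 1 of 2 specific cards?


Complement: C(12,5) - C(10,5) = 792 - 252 = 540

540


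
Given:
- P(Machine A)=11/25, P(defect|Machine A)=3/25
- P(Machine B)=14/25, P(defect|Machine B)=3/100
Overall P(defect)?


P(B) = Σ P(B|Aᵢ)×P(Aᵢ)
  3/25×11/25 = 33/625
  3/100×14/25 = 21/1250
Sum = 87/1250

P(defect) = 87/1250 ≈ 6.96%


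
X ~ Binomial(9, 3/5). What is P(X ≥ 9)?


P(X ≥ 9) = Σ P(X=i) for i=9..9
P(X=9) = 19683/1953125
Sum = 19683/1953125

P(X ≥ 9) = 19683/1953125 ≈ 1.01%


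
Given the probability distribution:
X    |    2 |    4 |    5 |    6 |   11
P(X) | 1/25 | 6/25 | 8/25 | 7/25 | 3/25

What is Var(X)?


E[X] = 141/25
E[X²] = 183/5
Var(X) = E[X²] - (E[X])² = 183/5 - 19881/625 = 2994/625

Var(X) = 2994/625 ≈ 4.7904


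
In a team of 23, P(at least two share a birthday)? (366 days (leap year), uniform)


P(all different) = Π(366-i)/366 for i=0..22
= 0.493677
P(match) = 1 - 0.493677 = 0.506323

P ≈ 0.5063 ≈ 50.63%


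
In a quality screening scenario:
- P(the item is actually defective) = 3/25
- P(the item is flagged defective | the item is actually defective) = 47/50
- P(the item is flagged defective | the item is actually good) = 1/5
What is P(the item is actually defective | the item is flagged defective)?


Using Bayes' theorem:
P(A|B) = P(B|A)·P(A) / P(B)

P(the item is flagged defective) = 47/50 × 3/25 + 1/5 × 22/25
= 141/1250 + 22/125 = 361/1250

P(the item is actually defective|the item is flagged defective) = (141/1250) / (361/1250) = 141/361

P(the item is actually defective|the item is flagged defective) = 141/361 ≈ 39.06%


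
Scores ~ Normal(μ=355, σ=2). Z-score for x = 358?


z = (x - μ)/σ = (358 - 355)/2 = 1.5

z = 1.5


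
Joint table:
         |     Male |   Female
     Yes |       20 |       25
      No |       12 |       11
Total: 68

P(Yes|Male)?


P(Yes|Male) = 20/(20+12) = 20/32 = 5/8

P = 5/8 ≈ 62.50%


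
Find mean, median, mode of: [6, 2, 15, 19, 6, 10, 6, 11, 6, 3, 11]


Sorted: [2, 3, 6, 6, 6, 6, 10, 11, 11, 15, 19]
Mean = 95/11
Median = 6
Freq: {6: 4, 2: 1, 15: 1, 19: 1, 10: 1, 11: 2, 3: 1}
Mode: [6]

Mean=95/11, Median=6, Mode=6


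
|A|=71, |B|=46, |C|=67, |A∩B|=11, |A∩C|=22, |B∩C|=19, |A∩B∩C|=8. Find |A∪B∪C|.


|A∪B∪C| = 71+46+67-11-22-19+8 = 140

|A∪B∪C| = 140


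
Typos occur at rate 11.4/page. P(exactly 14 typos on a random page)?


Poisson(λ=11.4): P(X=14) = e^(-λ)×λ^k/k!
= e^(-11.4) × 11.4^14 / 14!
≈ 1.119548484e-05 × 6.26134910385e+14 / 87178291200 ≈ 0.080409

P(X=14) ≈ 0.080409 ≈ 8.04%


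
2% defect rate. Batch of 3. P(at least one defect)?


P(all good) = (49/50)^3 = 117649/125000
P(≥1 defect) = 7351/125000

P = 7351/125000 ≈ 5.88%


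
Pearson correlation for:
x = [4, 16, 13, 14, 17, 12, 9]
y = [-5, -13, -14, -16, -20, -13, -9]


n=7, Σx=85, Σy=-90, Σxy=-1211, Σx²=1151, Σy²=1296
r = (7×(-1211) - 85×(-90))/√((7×1151 - 85²)(7×1296 - (-90)²))
= -827/√(832×972) = -827/√808704 ≈ -827/899.2797 ≈ -0.9196

r ≈ -0.9196


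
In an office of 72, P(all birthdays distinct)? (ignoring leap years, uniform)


P(all different) = Π(365-i)/365 for i=0..71
= (365/365)×(364/365)×...×(294/365)
= 0.000547

P ≈ 0.0005 ≈ 0.05%


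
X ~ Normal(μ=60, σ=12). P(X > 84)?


z = (84-60)/12 = 2.0
P(X > 84) = 1 - P(Z ≤ 2.0) = 1 - 0.9772 = 0.0228

P(X > 84) ≈ 0.0228


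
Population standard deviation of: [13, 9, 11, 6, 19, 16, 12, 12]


Mean = 98/8 = 49/4
  (13-49/4)²=9/16
  (9-49/4)²=169/16
  (11-49/4)²=25/16
  (6-49/4)²=625/16
  (19-49/4)²=729/16
  (16-49/4)²=225/16
  (12-49/4)²=1/16
  (12-49/4)²=1/16
Σ(x-μ)² = 223/2
σ² = (223/2)/8 = 223/16

σ = √(223/16) ≈ 3.7333


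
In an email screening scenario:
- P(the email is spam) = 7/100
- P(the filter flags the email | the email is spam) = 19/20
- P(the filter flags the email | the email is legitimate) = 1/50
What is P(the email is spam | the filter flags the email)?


Using Bayes' theorem:
P(A|B) = P(B|A)·P(A) / P(B)

P(the filter flags the email) = 19/20 × 7/100 + 1/50 × 93/100
= 133/2000 + 93/5000 = 851/10000

P(the email is spam|the filter flags the email) = (133/2000) / (851/10000) = 665/851

P(the email is spam|the filter flags the email) = 665/851 ≈ 78.14%


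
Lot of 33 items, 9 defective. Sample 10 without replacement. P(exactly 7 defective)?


Hypergeometric: C(9,7)×C(24,3)/C(33,10)
= 36×2024/92561040 = 46/58435

P(X=7) = 46/58435 ≈ 0.08%


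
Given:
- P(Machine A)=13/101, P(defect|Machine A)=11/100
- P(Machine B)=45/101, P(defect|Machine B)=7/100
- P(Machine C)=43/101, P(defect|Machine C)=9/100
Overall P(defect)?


P(B) = Σ P(B|Aᵢ)×P(Aᵢ)
  11/100×13/101 = 143/10100
  7/100×45/101 = 63/2020
  9/100×43/101 = 387/10100
Sum = 169/2020

P(defect) = 169/2020 ≈ 8.37%


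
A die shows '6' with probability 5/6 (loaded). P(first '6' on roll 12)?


Geometric: P(X=12) = (1-p)^(k-1)×p = (1/6)^11×5/6 = 5/2176782336

P(X=12) = 5/2176782336 ≈ 0.00%


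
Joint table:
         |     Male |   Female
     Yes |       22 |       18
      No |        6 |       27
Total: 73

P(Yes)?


P(Yes) = (22+18)/73 = 40/73

P(Yes) = 40/73 ≈ 54.79%


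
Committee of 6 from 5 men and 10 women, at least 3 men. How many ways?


Count by #men:
  3M,3W: C(5,3)×C(10,3)=1200
  4M,2W: C(5,4)×C(10,2)=225
  5M,1W: C(5,5)×C(10,1)=10
Total = 1435

1435


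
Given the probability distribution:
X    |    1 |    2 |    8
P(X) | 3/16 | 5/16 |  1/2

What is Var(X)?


E[X] = 77/16
E[X²] = 535/16
Var(X) = E[X²] - (E[X])² = 535/16 - 5929/256 = 2631/256

Var(X) = 2631/256 ≈ 10.2773


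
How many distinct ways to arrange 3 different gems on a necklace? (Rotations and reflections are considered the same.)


Free circular arrangements: rotations and reflections both identified.
(n-1)!/2 = 2!/2 = 2/2 = 1

1


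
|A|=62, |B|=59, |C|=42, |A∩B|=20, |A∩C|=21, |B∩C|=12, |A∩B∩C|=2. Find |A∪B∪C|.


|A∪B∪C| = 62+59+42-20-21-12+2 = 112

|A∪B∪C| = 112


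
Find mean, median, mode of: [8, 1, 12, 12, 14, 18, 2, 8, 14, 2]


Sorted: [1, 2, 2, 8, 8, 12, 12, 14, 14, 18]
Mean = 91/10
Median = 10
Freq: {8: 2, 1: 1, 12: 2, 14: 2, 18: 1, 2: 2}
Mode: [2, 8, 12, 14]

Mean=91/10, Median=10, Mode=[2, 8, 12, 14]


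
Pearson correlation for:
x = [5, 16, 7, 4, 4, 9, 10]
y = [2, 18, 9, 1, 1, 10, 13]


n=7, Σx=55, Σy=54, Σxy=589, Σx²=543, Σy²=680
r = (7×589 - 55×54)/√((7×543 - 55²)(7×680 - 54²))
= 1153/√(776×1844) = 1153/√1430944 ≈ 1153/1196.2207 ≈ 0.9639

r ≈ 0.9639


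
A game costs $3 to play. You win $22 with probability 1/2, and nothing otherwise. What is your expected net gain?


E[gain] = (22-3)×1/2 + (-3)×1/2
= 19/2 - 3/2 = 8

Expected net gain = $8 ≈ $8.00


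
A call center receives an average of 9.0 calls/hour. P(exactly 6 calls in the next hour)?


Poisson(λ=9.0): P(X=6) = e^(-λ)×λ^k/k!
= e^(-9.0) × 9.0^6 / 6!
≈ 0.0001234098041 × 531441 / 720 ≈ 0.091090

P(X=6) ≈ 0.091090 ≈ 9.11%


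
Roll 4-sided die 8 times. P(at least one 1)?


P(no 1)^8 = (3/4)^8 = 6561/65536
P(≥1) = 1 - 6561/65536 = 58975/65536

P = 58975/65536 ≈ 89.99%


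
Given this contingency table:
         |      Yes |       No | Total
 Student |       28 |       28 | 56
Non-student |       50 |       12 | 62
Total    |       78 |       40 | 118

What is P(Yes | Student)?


P(Yes | Student) = 28/(28+28) = 28/56 = 1/2

P(Yes|Student) = 1/2 ≈ 50.00%


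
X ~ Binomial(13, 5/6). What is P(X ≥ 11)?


P(X ≥ 11) = Σ P(X=i) for i=11..13
P(X=11) = 634765625/2176782336
P(X=12) = 3173828125/13060694016
P(X=13) = 1220703125/13060694016
Sum = 341796875/544195584

P(X ≥ 11) = 341796875/544195584 ≈ 62.81%


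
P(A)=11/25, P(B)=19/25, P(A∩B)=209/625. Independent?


P(A)×P(B) = 209/625
P(A∩B) = 209/625
Equal ✓ → Independent

Yes, independent


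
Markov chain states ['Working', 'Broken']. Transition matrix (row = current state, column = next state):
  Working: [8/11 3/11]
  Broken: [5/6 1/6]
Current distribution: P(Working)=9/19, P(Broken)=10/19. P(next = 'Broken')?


P(next=Broken) = Σᵢ P(now=i)×P(i→Broken)
= 9/19×3/11 + 10/19×1/6
= 27/209 + 5/57 = 136/627

P = 136/627 ≈ 0.2169


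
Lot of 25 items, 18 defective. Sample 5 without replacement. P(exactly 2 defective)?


Hypergeometric: C(18,2)×C(7,3)/C(25,5)
= 153×35/53130 = 51/506

P(X=2) = 51/506 ≈ 10.08%


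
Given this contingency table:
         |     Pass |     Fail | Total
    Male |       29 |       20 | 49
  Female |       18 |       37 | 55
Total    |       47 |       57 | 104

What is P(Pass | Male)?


P(Pass | Male) = 29/(29+20) = 29/49

P(Pass|Male) = 29/49 ≈ 59.18%


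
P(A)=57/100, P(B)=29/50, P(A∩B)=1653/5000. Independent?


P(A)×P(B) = 1653/5000
P(A∩B) = 1653/5000
Equal ✓ → Independent

Yes, independent


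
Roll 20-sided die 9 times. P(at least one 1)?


P(no 1)^9 = (19/20)^9 = 322687697779/512000000000
P(≥1) = 1 - 322687697779/512000000000 = 189312302221/512000000000

P = 189312302221/512000000000 ≈ 36.98%


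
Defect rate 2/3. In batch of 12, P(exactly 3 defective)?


Binomial: P(X=3) = C(12,3)×p^3×(1-p)^9
= 220 × 8/27 × 1/19683 = 1760/531441

P(X=3) = 1760/531441 ≈ 0.33%


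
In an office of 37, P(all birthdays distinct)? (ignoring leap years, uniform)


P(all different) = Π(365-i)/365 for i=0..36
= (365/365)×(364/365)×...×(329/365)
= 0.151266

P ≈ 0.1513 ≈ 15.13%


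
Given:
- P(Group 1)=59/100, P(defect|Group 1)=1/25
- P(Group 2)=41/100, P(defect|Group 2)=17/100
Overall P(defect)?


P(B) = Σ P(B|Aᵢ)×P(Aᵢ)
  1/25×59/100 = 59/2500
  17/100×41/100 = 697/10000
Sum = 933/10000

P(defect) = 933/10000 ≈ 9.33%


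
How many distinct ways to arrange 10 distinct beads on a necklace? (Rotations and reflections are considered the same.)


Free circular arrangements: rotations and reflections both identified.
(n-1)!/2 = 9!/2 = 362880/2 = 181440

181440


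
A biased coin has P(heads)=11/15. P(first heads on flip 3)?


Geometric: P(X=3) = (1-p)^(k-1)×p = (4/15)^2×11/15 = 176/3375

P(X=3) = 176/3375 ≈ 5.21%


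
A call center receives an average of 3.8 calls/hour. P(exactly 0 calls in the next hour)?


Poisson(λ=3.8): P(X=0) = e^(-λ)×λ^k/k!
= e^(-3.8) × 3.8^0 / 0!
≈ 0.02237077186 × 1 / 1 ≈ 0.022371

P(X=0) ≈ 0.022371 ≈ 2.24%


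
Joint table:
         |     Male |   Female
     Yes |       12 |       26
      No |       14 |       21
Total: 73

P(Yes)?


P(Yes) = (12+26)/73 = 38/73

P(Yes) = 38/73 ≈ 52.05%


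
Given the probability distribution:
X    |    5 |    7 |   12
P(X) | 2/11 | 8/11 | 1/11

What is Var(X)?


E[X] = 78/11
E[X²] = 586/11
Var(X) = E[X²] - (E[X])² = 586/11 - 6084/121 = 362/121

Var(X) = 362/121 ≈ 2.9917


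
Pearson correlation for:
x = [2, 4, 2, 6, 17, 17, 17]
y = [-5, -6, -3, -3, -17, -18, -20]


n=7, Σx=65, Σy=-72, Σxy=-993, Σx²=927, Σy²=1092
r = (7×(-993) - 65×(-72))/√((7×927 - 65²)(7×1092 - (-72)²))
= -2271/√(2264×2460) = -2271/√5569440 ≈ -2271/2359.9661 ≈ -0.9623

r ≈ -0.9623


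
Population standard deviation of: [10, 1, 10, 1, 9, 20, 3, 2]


Mean = 56/8 = 7
  (10-7)²=9
  (1-7)²=36
  (10-7)²=9
  (1-7)²=36
  (9-7)²=4
  (20-7)²=169
  (3-7)²=16
  (2-7)²=25
Σ(x-μ)² = 304
σ² = 304/8 = 38

σ = √(38) ≈ 6.1644


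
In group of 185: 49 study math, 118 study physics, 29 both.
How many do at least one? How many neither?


|A∪B| = 49+118-29 = 138
Neither = 185-138 = 47

At least one: 138; Neither: 47


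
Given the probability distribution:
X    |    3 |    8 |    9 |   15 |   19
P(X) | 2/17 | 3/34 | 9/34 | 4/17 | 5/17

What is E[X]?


E[X] = Σ x·P(X=x)
= (3)×(2/17) + (8)×(3/34) + (9)×(9/34) + (15)×(4/17) + (19)×(5/17)
= 427/34

E[X] = 427/34


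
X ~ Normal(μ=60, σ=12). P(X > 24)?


z = (24-60)/12 = -3.0
P(X > 24) = 1 - P(Z ≤ -3.0) = 1 - 0.0013 = 0.9987

P(X > 24) ≈ 0.9987


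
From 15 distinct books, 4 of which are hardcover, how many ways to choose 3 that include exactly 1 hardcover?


Choose 1 of the 4 hardcovers and 2 of the other 11 books:
C(4,1)×C(11,2) = 4×55 = 220

220


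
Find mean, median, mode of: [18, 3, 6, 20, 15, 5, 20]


Sorted: [3, 5, 6, 15, 18, 20, 20]
Mean = 87/7
Median = 15
Freq: {18: 1, 3: 1, 6: 1, 20: 2, 15: 1, 5: 1}
Mode: [20]

Mean=87/7, Median=15, Mode=20


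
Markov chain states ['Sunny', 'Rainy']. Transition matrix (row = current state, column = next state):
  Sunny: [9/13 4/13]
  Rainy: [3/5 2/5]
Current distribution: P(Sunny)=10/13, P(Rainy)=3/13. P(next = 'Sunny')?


P(next=Sunny) = Σᵢ P(now=i)×P(i→Sunny)
= 10/13×9/13 + 3/13×3/5
= 90/169 + 9/65 = 567/845

P = 567/845 ≈ 0.6710


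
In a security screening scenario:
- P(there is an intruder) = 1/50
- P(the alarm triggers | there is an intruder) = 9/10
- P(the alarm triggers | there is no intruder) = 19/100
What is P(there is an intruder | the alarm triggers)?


Using Bayes' theorem:
P(A|B) = P(B|A)·P(A) / P(B)

P(the alarm triggers) = 9/10 × 1/50 + 19/100 × 49/50
= 9/500 + 931/5000 = 1021/5000

P(there is an intruder|the alarm triggers) = (9/500) / (1021/5000) = 90/1021

P(there is an intruder|the alarm triggers) = 90/1021 ≈ 8.81%


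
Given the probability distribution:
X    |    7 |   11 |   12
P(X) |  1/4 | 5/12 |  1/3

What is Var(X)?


E[X] = 31/3
E[X²] = 332/3
Var(X) = E[X²] - (E[X])² = 332/3 - 961/9 = 35/9

Var(X) = 35/9 ≈ 3.8889


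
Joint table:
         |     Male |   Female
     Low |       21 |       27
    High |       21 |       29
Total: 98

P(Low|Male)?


P(Low|Male) = 21/(21+21) = 21/42 = 1/2

P = 1/2 ≈ 50.00%


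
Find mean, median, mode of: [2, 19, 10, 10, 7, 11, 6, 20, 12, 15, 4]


Sorted: [2, 4, 6, 7, 10, 10, 11, 12, 15, 19, 20]
Mean = 116/11
Median = 10
Freq: {2: 1, 19: 1, 10: 2, 7: 1, 11: 1, 6: 1, 20: 1, 12: 1, 15: 1, 4: 1}
Mode: [10]

Mean=116/11, Median=10, Mode=10


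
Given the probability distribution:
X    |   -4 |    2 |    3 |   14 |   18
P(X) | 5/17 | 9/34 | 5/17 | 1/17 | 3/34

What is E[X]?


E[X] = Σ x·P(X=x)
= (-4)×(5/17) + (2)×(9/34) + (3)×(5/17) + (14)×(1/17) + (18)×(3/34)
= 45/17

E[X] = 45/17


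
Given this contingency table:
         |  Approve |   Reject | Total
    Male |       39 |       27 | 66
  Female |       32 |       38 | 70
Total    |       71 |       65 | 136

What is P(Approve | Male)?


P(Approve | Male) = 39/(39+27) = 39/66 = 13/22

P(Approve|Male) = 13/22 ≈ 59.09%


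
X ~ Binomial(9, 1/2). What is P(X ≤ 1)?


P(X ≤ 1) = Σ P(X=i) for i=0..1
P(X=0) = 1/512
P(X=1) = 9/512
Sum = 5/256

P(X ≤ 1) = 5/256 ≈ 1.95%


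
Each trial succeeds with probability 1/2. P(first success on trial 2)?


Geometric: P(X=2) = (1-p)^(k-1)×p = (1/2)^1×1/2 = 1/4

P(X=2) = 1/4 ≈ 25.00%


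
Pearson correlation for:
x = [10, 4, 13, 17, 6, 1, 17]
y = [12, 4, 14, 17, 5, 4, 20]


n=7, Σx=68, Σy=76, Σxy=981, Σx²=900, Σy²=1086
r = (7×981 - 68×76)/√((7×900 - 68²)(7×1086 - 76²))
= 1699/√(1676×1826) = 1699/√3060376 ≈ 1699/1749.3930 ≈ 0.9712

r ≈ 0.9712


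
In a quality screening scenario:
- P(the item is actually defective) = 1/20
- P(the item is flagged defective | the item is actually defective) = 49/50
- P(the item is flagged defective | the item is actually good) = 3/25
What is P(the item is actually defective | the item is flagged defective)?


Using Bayes' theorem:
P(A|B) = P(B|A)·P(A) / P(B)

P(the item is flagged defective) = 49/50 × 1/20 + 3/25 × 19/20
= 49/1000 + 57/500 = 163/1000

P(the item is actually defective|the item is flagged defective) = (49/1000) / (163/1000) = 49/163

P(the item is actually defective|the item is flagged defective) = 49/163 ≈ 30.06%


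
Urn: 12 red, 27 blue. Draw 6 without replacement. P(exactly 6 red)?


Hypergeometric: C(12,6)×C(27,0)/C(39,6)
= 924×1/3262623 = 44/155363

P(X=6) = 44/155363 ≈ 0.03%


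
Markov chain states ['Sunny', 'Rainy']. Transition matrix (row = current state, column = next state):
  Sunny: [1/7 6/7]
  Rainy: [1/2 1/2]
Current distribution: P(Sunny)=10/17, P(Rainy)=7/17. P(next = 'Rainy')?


P(next=Rainy) = Σᵢ P(now=i)×P(i→Rainy)
= 10/17×6/7 + 7/17×1/2
= 60/119 + 7/34 = 169/238

P = 169/238 ≈ 0.7101


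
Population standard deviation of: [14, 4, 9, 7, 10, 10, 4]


Mean = 58/7
  (14-58/7)²=1600/49
  (4-58/7)²=900/49
  (9-58/7)²=25/49
  (7-58/7)²=81/49
  (10-58/7)²=144/49
  (10-58/7)²=144/49
  (4-58/7)²=900/49
Σ(x-μ)² = 542/7
σ² = (542/7)/7 = 542/49

σ = √(542/49) ≈ 3.3258


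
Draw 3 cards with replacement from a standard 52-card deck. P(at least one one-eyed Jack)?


P(not a one-eyed Jack) = 50/52 = 25/26
P(none in 3 draws) = (25/26)^3 = 15625/17576
P(≥1 one-eyed Jack) = 1 - 15625/17576 = 1951/17576

P = 1951/17576 ≈ 11.10%


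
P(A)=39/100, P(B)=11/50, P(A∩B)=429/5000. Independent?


P(A)×P(B) = 429/5000
P(A∩B) = 429/5000
Equal ✓ → Independent

Yes, independent


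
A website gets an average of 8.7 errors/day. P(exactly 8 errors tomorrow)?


Poisson(λ=8.7): P(X=8) = e^(-λ)×λ^k/k!
= e^(-8.7) × 8.7^8 / 8!
≈ 0.000166585811 × 32821167.1544 / 40320 ≈ 0.135604

P(X=8) ≈ 0.135604 ≈ 13.56%


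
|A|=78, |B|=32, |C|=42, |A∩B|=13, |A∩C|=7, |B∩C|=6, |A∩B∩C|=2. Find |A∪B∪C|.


|A∪B∪C| = 78+32+42-13-7-6+2 = 128

|A∪B∪C| = 128


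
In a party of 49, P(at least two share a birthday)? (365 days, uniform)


P(all different) = Π(365-i)/365 for i=0..48
= 0.034220
P(match) = 1 - 0.034220 = 0.965780

P ≈ 0.9658 ≈ 96.58%


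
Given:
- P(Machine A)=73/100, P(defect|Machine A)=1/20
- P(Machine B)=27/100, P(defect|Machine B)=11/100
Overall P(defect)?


P(B) = Σ P(B|Aᵢ)×P(Aᵢ)
  1/20×73/100 = 73/2000
  11/100×27/100 = 297/10000
Sum = 331/5000

P(defect) = 331/5000 ≈ 6.62%


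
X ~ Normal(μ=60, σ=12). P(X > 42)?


z = (42-60)/12 = -1.5
P(X > 42) = 1 - P(Z ≤ -1.5) = 1 - 0.0668 = 0.9332

P(X > 42) ≈ 0.9332


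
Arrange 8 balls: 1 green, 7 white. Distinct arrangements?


8!/(1!×7!) = 8

8


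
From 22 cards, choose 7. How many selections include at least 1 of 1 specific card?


Complement: C(22,7) - C(21,7) = 170544 - 116280 = 54264

54264


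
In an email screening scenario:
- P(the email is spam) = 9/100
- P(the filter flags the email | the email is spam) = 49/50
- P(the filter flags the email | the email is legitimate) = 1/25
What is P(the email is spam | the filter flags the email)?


Using Bayes' theorem:
P(A|B) = P(B|A)·P(A) / P(B)

P(the filter flags the email) = 49/50 × 9/100 + 1/25 × 91/100
= 441/5000 + 91/2500 = 623/5000

P(the email is spam|the filter flags the email) = (441/5000) / (623/5000) = 63/89

P(the email is spam|the filter flags the email) = 63/89 ≈ 70.79%


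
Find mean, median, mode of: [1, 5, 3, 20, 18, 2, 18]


Sorted: [1, 2, 3, 5, 18, 18, 20]
Mean = 67/7
Median = 5
Freq: {1: 1, 5: 1, 3: 1, 20: 1, 18: 2, 2: 1}
Mode: [18]

Mean=67/7, Median=5, Mode=18


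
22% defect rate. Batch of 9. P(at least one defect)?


P(all good) = (39/50)^9 = 208728361158759/1953125000000000
P(≥1 defect) = 1744396638841241/1953125000000000

P = 1744396638841241/1953125000000000 ≈ 89.31%


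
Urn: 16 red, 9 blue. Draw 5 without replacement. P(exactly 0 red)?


Hypergeometric: C(16,0)×C(9,5)/C(25,5)
= 1×126/53130 = 3/1265

P(X=0) = 3/1265 ≈ 0.24%


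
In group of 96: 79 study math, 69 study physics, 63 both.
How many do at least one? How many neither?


|A∪B| = 79+69-63 = 85
Neither = 96-85 = 11

At least one: 85; Neither: 11


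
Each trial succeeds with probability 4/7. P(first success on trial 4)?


Geometric: P(X=4) = (1-p)^(k-1)×p = (3/7)^3×4/7 = 108/2401

P(X=4) = 108/2401 ≈ 4.50%


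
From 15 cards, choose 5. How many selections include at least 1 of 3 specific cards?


Complement: C(15,5) - C(12,5) = 3003 - 792 = 2211

2211


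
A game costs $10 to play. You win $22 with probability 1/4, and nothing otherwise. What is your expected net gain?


E[gain] = (22-10)×1/4 + (-10)×3/4
= 3 - 15/2 = -9/2

Expected net gain = $-9/2 ≈ $-4.50


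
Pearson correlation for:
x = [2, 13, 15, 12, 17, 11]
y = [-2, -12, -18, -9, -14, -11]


n=6, Σx=70, Σy=-66, Σxy=-897, Σx²=952, Σy²=870
r = (6×(-897) - 70×(-66))/√((6×952 - 70²)(6×870 - (-66)²))
= -762/√(812×864) = -762/√701568 ≈ -762/837.5966 ≈ -0.9097

r ≈ -0.9097


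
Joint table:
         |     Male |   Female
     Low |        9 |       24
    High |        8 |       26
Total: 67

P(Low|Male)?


P(Low|Male) = 9/(9+8) = 9/17

P = 9/17 ≈ 52.94%


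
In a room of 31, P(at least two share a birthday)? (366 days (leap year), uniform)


P(all different) = Π(366-i)/366 for i=0..30
= 0.270541
P(match) = 1 - 0.270541 = 0.729459

P ≈ 0.7295 ≈ 72.95%


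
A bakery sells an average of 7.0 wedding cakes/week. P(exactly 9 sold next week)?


Poisson(λ=7.0): P(X=9) = e^(-λ)×λ^k/k!
= e^(-7.0) × 7.0^9 / 9!
≈ 0.0009118819656 × 40353607 / 362880 ≈ 0.101405

P(X=9) ≈ 0.101405 ≈ 10.14%


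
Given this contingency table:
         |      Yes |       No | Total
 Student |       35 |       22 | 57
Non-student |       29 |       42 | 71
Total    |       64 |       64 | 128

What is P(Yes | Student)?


P(Yes | Student) = 35/(35+22) = 35/57

P(Yes|Student) = 35/57 ≈ 61.40%


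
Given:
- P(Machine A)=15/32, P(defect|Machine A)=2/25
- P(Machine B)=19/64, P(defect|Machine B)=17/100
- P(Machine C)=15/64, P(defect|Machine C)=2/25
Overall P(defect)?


P(B) = Σ P(B|Aᵢ)×P(Aᵢ)
  2/25×15/32 = 3/80
  17/100×19/64 = 323/6400
  2/25×15/64 = 3/160
Sum = 683/6400

P(defect) = 683/6400 ≈ 10.67%


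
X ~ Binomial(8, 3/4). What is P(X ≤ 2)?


P(X ≤ 2) = Σ P(X=i) for i=0..2
P(X=0) = 1/65536
P(X=1) = 3/8192
P(X=2) = 63/16384
Sum = 277/65536

P(X ≤ 2) = 277/65536 ≈ 0.42%


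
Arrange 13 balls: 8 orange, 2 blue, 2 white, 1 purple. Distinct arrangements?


13!/(8!×2!×2!×1!) = 38610

38610


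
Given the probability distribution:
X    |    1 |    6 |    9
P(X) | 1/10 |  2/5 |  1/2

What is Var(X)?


E[X] = 7
E[X²] = 55
Var(X) = E[X²] - (E[X])² = 55 - 49 = 6

Var(X) = 6 ≈ 6.0000


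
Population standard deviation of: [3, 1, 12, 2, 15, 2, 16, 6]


Mean = 57/8
  (3-57/8)²=1089/64
  (1-57/8)²=2401/64
  (12-57/8)²=1521/64
  (2-57/8)²=1681/64
  (15-57/8)²=3969/64
  (2-57/8)²=1681/64
  (16-57/8)²=5041/64
  (6-57/8)²=81/64
Σ(x-μ)² = 2183/8
σ² = (2183/8)/8 = 2183/64

σ = √(2183/64) ≈ 5.8403


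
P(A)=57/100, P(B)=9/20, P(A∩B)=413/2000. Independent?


P(A)×P(B) = 513/2000
P(A∩B) = 413/2000
Not equal → NOT independent

No, not independent


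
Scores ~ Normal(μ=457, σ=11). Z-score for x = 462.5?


z = (x - μ)/σ = (462.5 - 457)/11 = 0.5

z = 0.5


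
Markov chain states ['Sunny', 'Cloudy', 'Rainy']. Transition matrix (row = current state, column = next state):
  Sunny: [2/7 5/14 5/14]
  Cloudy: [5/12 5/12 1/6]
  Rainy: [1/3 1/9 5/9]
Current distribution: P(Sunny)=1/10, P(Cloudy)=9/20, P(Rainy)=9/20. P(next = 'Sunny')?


P(next=Sunny) = Σᵢ P(now=i)×P(i→Sunny)
= 1/10×2/7 + 9/20×5/12 + 9/20×1/3
= 1/35 + 3/16 + 3/20 = 41/112

P = 41/112 ≈ 0.3661


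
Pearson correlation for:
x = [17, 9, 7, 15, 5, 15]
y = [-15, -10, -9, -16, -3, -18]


n=6, Σx=68, Σy=-71, Σxy=-933, Σx²=894, Σy²=995
r = (6×(-933) - 68×(-71))/√((6×894 - 68²)(6×995 - (-71)²))
= -770/√(740×929) = -770/√687460 ≈ -770/829.1321 ≈ -0.9287

r ≈ -0.9287


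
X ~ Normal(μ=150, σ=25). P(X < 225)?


z = (225-150)/25 = 3.0
P(Z < 3.0) = 0.9987

P(X < 225) ≈ 0.9987


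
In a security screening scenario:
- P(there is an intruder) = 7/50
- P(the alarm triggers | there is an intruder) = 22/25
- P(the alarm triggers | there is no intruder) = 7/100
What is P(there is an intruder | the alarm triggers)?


Using Bayes' theorem:
P(A|B) = P(B|A)·P(A) / P(B)

P(the alarm triggers) = 22/25 × 7/50 + 7/100 × 43/50
= 77/625 + 301/5000 = 917/5000

P(there is an intruder|the alarm triggers) = (77/625) / (917/5000) = 88/131

P(there is an intruder|the alarm triggers) = 88/131 ≈ 67.18%


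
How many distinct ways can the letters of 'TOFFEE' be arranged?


Letters: 6, freq: {'T': 1, 'O': 1, 'F': 2, 'E': 2}
6!/(1!×1!×2!×2!) = 720/4 = 180

180


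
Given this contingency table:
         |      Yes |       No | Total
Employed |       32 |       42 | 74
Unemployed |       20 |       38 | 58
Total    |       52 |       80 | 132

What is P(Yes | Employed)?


P(Yes | Employed) = 32/(32+42) = 32/74 = 16/37

P(Yes|Employed) = 16/37 ≈ 43.24%


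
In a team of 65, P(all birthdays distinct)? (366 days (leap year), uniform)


P(all different) = Π(366-i)/366 for i=0..64
= (366/366)×(365/366)×...×(302/366)
= 0.002358

P ≈ 0.0024 ≈ 0.24%


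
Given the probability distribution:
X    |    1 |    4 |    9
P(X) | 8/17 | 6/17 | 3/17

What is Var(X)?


E[X] = 59/17
E[X²] = 347/17
Var(X) = E[X²] - (E[X])² = 347/17 - 3481/289 = 2418/289

Var(X) = 2418/289 ≈ 8.3668


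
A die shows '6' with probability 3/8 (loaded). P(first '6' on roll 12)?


Geometric: P(X=12) = (1-p)^(k-1)×p = (5/8)^11×3/8 = 146484375/68719476736

P(X=12) = 146484375/68719476736 ≈ 0.21%


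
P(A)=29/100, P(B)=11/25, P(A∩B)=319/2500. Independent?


P(A)×P(B) = 319/2500
P(A∩B) = 319/2500
Equal ✓ → Independent

Yes, independent


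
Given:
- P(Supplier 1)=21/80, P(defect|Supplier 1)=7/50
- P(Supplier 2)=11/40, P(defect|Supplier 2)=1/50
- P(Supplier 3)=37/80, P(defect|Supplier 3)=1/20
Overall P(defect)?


P(B) = Σ P(B|Aᵢ)×P(Aᵢ)
  7/50×21/80 = 147/4000
  1/50×11/40 = 11/2000
  1/20×37/80 = 37/1600
Sum = 523/8000

P(defect) = 523/8000 ≈ 6.54%


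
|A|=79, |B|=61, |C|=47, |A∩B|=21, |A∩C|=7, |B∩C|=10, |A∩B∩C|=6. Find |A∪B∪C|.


|A∪B∪C| = 79+61+47-21-7-10+6 = 155

|A∪B∪C| = 155


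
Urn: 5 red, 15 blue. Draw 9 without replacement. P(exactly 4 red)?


Hypergeometric: C(5,4)×C(15,5)/C(20,9)
= 5×3003/167960 = 231/2584

P(X=4) = 231/2584 ≈ 8.94%


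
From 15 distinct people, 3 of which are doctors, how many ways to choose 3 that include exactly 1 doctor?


Choose 1 of the 3 doctors and 2 of the other 12 people:
C(3,1)×C(12,2) = 3×66 = 198

198


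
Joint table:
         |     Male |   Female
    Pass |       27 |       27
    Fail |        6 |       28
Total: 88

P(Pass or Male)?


P(Pass∨Male) = P(Pass) + P(Male) - P(Pass∧Male)
= (54 + 33 - 27)/88 = 60/88 = 15/22

P = 15/22 ≈ 68.18%


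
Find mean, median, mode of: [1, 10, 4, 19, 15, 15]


Sorted: [1, 4, 10, 15, 15, 19]
Mean = 64/6 = 32/3
Median = 25/2
Freq: {1: 1, 10: 1, 4: 1, 19: 1, 15: 2}
Mode: [15]

Mean=32/3, Median=25/2, Mode=15


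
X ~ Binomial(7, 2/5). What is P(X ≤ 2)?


P(X ≤ 2) = Σ P(X=i) for i=0..2
P(X=0) = 2187/78125
P(X=1) = 10206/78125
P(X=2) = 20412/78125
Sum = 6561/15625

P(X ≤ 2) = 6561/15625 ≈ 41.99%


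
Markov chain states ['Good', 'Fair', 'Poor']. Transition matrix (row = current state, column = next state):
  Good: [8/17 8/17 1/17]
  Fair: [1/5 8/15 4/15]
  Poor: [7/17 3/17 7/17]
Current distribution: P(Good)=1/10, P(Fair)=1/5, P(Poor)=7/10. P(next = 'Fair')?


P(next=Fair) = Σᵢ P(now=i)×P(i→Fair)
= 1/10×8/17 + 1/5×8/15 + 7/10×3/17
= 4/85 + 8/75 + 21/170 = 707/2550

P = 707/2550 ≈ 0.2773


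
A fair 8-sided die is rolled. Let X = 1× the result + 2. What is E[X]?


E[die] = (1+8)/2 = 9/2
E[X] = 1×9/2 + 2 = 13/2

E[X] = 13/2


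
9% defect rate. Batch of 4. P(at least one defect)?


P(all good) = (91/100)^4 = 68574961/100000000
P(≥1 defect) = 31425039/100000000

P = 31425039/100000000 ≈ 31.43%


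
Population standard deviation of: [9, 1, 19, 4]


Mean = 33/4
  (9-33/4)²=9/16
  (1-33/4)²=841/16
  (19-33/4)²=1849/16
  (4-33/4)²=289/16
Σ(x-μ)² = 747/4
σ² = (747/4)/4 = 747/16

σ = √(747/16) ≈ 6.8328


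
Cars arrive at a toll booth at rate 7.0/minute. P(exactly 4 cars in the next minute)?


Poisson(λ=7.0): P(X=4) = e^(-λ)×λ^k/k!
= e^(-7.0) × 7.0^4 / 4!
≈ 0.0009118819656 × 2401 / 24 ≈ 0.091226

P(X=4) ≈ 0.091226 ≈ 9.12%


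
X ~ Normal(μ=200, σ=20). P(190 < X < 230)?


z₁=(190-200)/20=-0.5, z₂=(230-200)/20=1.5
P = Φ(1.5) - Φ(-0.5) = 0.933193 - 0.308538 = 0.624655 ≈ 0.6247

P(190 < X < 230) ≈ 0.6247


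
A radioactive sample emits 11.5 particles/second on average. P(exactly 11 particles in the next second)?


Poisson(λ=11.5): P(X=11) = e^(-λ)×λ^k/k!
= e^(-11.5) × 11.5^11 / 11!
≈ 1.01300936e-05 × 465239139606 / 39916800 ≈ 0.118068

P(X=11) ≈ 0.118068 ≈ 11.81%


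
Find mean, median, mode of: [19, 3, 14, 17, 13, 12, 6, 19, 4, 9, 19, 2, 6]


Sorted: [2, 3, 4, 6, 6, 9, 12, 13, 14, 17, 19, 19, 19]
Mean = 143/13 = 11
Median = 12
Freq: {19: 3, 3: 1, 14: 1, 17: 1, 13: 1, 12: 1, 6: 2, 4: 1, 9: 1, 2: 1}
Mode: [19]

Mean=11, Median=12, Mode=19


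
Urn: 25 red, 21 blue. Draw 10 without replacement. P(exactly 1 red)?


Hypergeometric: C(25,1)×C(21,9)/C(46,10)
= 25×293930/4076350421 = 29750/16503443

P(X=1) = 29750/16503443 ≈ 0.18%


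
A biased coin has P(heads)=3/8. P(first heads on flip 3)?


Geometric: P(X=3) = (1-p)^(k-1)×p = (5/8)^2×3/8 = 75/512

P(X=3) = 75/512 ≈ 14.65%


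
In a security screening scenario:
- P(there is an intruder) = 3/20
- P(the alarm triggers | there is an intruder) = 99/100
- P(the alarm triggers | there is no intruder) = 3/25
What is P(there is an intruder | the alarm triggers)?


Using Bayes' theorem:
P(A|B) = P(B|A)·P(A) / P(B)

P(the alarm triggers) = 99/100 × 3/20 + 3/25 × 17/20
= 297/2000 + 51/500 = 501/2000

P(there is an intruder|the alarm triggers) = (297/2000) / (501/2000) = 99/167

P(there is an intruder|the alarm triggers) = 99/167 ≈ 59.28%


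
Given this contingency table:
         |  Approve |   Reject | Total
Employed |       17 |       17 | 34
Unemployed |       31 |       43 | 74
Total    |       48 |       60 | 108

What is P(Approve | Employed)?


P(Approve | Employed) = 17/(17+17) = 17/34 = 1/2

P(Approve|Employed) = 1/2 ≈ 50.00%


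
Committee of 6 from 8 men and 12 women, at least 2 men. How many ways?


Count by #men:
  2M,4W: C(8,2)×C(12,4)=13860
  3M,3W: C(8,3)×C(12,3)=12320
  4M,2W: C(8,4)×C(12,2)=4620
  5M,1W: C(8,5)×C(12,1)=672
  6M,0W: C(8,6)×C(12,0)=28
Total = 31500

31500


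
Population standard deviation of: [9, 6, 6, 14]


Mean = 35/4
  (9-35/4)²=1/16
  (6-35/4)²=121/16
  (6-35/4)²=121/16
  (14-35/4)²=441/16
Σ(x-μ)² = 171/4
σ² = (171/4)/4 = 171/16

σ = √(171/16) ≈ 3.2692


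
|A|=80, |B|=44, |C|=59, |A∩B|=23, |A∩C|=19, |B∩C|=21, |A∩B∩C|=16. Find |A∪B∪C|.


|A∪B∪C| = 80+44+59-23-19-21+16 = 136

|A∪B∪C| = 136


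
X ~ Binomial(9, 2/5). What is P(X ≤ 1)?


P(X ≤ 1) = Σ P(X=i) for i=0..1
P(X=0) = 19683/1953125
P(X=1) = 118098/1953125
Sum = 137781/1953125

P(X ≤ 1) = 137781/1953125 ≈ 7.05%


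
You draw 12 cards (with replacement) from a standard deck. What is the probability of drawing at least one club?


P(not a club) = 39/52 = 3/4
P(none in 12 draws) = (3/4)^12 = 531441/16777216
P(≥1 club) = 1 - 531441/16777216 = 16245775/16777216

P = 16245775/16777216 ≈ 96.83%


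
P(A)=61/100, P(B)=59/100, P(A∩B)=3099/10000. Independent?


P(A)×P(B) = 3599/10000
P(A∩B) = 3099/10000
Not equal → NOT independent

No, not independent


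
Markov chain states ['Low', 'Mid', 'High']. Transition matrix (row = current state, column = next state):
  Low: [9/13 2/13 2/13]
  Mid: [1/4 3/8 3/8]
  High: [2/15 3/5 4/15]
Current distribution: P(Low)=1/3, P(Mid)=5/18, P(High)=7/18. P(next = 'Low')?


P(next=Low) = Σᵢ P(now=i)×P(i→Low)
= 1/3×9/13 + 5/18×1/4 + 7/18×2/15
= 3/13 + 5/72 + 7/135 = 4943/14040

P = 4943/14040 ≈ 0.3521


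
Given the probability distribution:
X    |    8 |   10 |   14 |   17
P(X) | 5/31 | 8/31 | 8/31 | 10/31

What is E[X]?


E[X] = Σ x·P(X=x)
= (8)×(5/31) + (10)×(8/31) + (14)×(8/31) + (17)×(10/31)
= 402/31

E[X] = 402/31


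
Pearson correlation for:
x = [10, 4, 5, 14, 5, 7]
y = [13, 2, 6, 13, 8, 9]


n=6, Σx=45, Σy=51, Σxy=453, Σx²=411, Σy²=523
r = (6×453 - 45×51)/√((6×411 - 45²)(6×523 - 51²))
= 423/√(441×537) = 423/√236817 ≈ 423/486.6385 ≈ 0.8692

r ≈ 0.8692
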